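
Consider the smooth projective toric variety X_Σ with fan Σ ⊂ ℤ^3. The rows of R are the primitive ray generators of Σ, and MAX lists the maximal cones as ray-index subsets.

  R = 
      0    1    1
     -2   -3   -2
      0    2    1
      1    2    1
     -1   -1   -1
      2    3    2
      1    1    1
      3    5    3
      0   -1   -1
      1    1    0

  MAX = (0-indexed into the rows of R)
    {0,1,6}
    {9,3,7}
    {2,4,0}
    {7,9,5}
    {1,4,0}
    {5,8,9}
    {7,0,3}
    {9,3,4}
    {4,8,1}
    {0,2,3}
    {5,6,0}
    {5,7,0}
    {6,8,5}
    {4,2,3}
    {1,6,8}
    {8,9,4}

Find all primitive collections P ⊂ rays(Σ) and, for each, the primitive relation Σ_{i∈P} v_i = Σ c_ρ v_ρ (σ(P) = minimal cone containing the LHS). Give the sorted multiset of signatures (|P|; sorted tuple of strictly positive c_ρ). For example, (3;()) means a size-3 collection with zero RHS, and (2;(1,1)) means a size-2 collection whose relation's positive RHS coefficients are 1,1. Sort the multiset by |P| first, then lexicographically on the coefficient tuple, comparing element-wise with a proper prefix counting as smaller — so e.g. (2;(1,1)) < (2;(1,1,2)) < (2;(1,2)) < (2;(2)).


Δ(Σ) — 10 vertices, 22 min non-faces:

  {0,8}:  v_{0} + v_{8} = 0 ; sig = (2;())
  {1,5}:  v_{1} + v_{5} = 0 ; sig = (2;())
  {4,6}:  v_{4} + v_{6} = 0 ; sig = (2;())
  {0,9}:  v_{0} + v_{9} = v_{3} ; sig = (2;(1))
  {1,3}:  v_{1} + v_{3} = v_{4} ; sig = (2;(1))
  {1,7}:  v_{1} + v_{7} = v_{3} ; sig = (2;(1))
  {3,5}:  v_{3} + v_{5} = v_{7} ; sig = (2;(1))
  {3,6}:  v_{3} + v_{6} = v_{5} ; sig = (2;(1))
  {3,8}:  v_{3} + v_{8} = v_{9} ; sig = (2;(1))
  {4,5}:  v_{4} + v_{5} = v_{3} ; sig = (2;(1))
  {1,9}:  v_{1} + v_{9} = v_{4} + v_{8} ; sig = (2;(1,1))
  {2,6}:  v_{2} + v_{6} = v_{0} + v_{3} ; sig = (2;(1,1))
  {2,8}:  v_{2} + v_{8} = v_{3} + v_{4} ; sig = (2;(1,1))
  {6,9}:  v_{6} + v_{9} = v_{5} + v_{8} ; sig = (2;(1,1))
  {7,8}:  v_{7} + v_{8} = v_{5} + v_{9} ; sig = (2;(1,1))
  {1,2}:  v_{1} + v_{2} = v_{0} + 2·v_{4} ; sig = (2;(1,2))
  {2,5}:  v_{2} + v_{5} = v_{0} + 2·v_{3} ; sig = (2;(1,2))
  {2,9}:  v_{2} + v_{9} = 2·v_{3} + v_{4} ; sig = (2;(1,2))
  {2,7}:  v_{2} + v_{7} = v_{0} + 3·v_{3} ; sig = (2;(1,3))
  {4,7}:  v_{4} + v_{7} = 2·v_{3} ; sig = (2;(2))
  {6,7}:  v_{6} + v_{7} = 2·v_{5} ; sig = (2;(2))
  {0,3,4}:  v_{0} + v_{3} + v_{4} = v_{2} ; sig = (3;(1))

so the primitive-relation signature multiset is
    (2;())
    (2;())
    (2;())
    (2;(1))
    (2;(1))
    (2;(1))
    (2;(1))
    (2;(1))
    (2;(1))
    (2;(1))
    (2;(1,1))
    (2;(1,1))
    (2;(1,1))
    (2;(1,1))
    (2;(1,1))
    (2;(1,2))
    (2;(1,2))
    (2;(1,2))
    (2;(1,3))
    (2;(2))
    (2;(2))
    (3;(1))


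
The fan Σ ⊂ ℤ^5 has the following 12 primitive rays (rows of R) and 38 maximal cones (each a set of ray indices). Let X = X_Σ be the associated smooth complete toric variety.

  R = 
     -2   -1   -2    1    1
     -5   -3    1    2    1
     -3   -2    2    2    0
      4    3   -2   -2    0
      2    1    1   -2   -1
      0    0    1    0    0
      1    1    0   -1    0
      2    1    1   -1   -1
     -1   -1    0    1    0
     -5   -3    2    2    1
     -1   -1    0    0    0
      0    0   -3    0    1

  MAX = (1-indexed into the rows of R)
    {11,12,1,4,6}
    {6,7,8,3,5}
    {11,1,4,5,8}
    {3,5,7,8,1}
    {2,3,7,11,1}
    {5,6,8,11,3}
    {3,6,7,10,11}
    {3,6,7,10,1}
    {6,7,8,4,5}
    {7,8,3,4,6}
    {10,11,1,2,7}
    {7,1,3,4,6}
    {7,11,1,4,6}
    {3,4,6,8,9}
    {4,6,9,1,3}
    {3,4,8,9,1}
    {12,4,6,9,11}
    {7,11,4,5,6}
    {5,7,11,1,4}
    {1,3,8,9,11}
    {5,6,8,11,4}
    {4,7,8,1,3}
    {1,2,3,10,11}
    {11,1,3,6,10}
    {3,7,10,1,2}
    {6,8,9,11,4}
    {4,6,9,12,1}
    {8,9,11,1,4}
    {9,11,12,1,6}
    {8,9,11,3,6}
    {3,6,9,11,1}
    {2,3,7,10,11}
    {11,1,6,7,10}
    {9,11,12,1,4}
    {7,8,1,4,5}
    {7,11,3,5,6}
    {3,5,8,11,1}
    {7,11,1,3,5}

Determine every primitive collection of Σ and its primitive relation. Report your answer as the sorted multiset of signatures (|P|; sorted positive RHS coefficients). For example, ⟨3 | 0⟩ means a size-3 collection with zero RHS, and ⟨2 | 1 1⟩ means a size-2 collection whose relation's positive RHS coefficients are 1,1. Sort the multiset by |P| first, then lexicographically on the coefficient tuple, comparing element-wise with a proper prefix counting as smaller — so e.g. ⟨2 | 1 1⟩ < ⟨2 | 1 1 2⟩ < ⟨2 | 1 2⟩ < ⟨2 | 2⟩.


Primitive collections (25):

  P={7,9}:  v_{7} + v_{9} = 0  ⇒ sig = ⟨2 | 0⟩
  P={2,6}:  v_{2} + v_{6} = v_{10}  ⇒ sig = ⟨2 | 1⟩
  P={5,9}:  v_{5} + v_{9} = v_{8} + v_{11}  ⇒ sig = ⟨2 | 1 1⟩
  P={2,4}:  v_{2} + v_{4} = v_{1} + v_{6} + v_{7}  ⇒ sig = ⟨2 | 1 1 1⟩
  P={2,8}:  v_{2} + v_{8} = v_{3} + v_{7} + v_{11}  ⇒ sig = ⟨2 | 1 1 1⟩
  P={3,12}:  v_{3} + v_{12} = v_{1} + v_{6} + v_{9}  ⇒ sig = ⟨2 | 1 1 1⟩
  P={8,12}:  v_{8} + v_{12} = v_{4} + v_{9} + v_{11}  ⇒ sig = ⟨2 | 1 1 1⟩
  P={2,9}:  v_{2} + v_{9} = v_{1} + v_{3} + v_{6} + v_{11}  ⇒ sig = ⟨2 | 1 1 1 1⟩
  P={7,12}:  v_{7} + v_{12} = v_{1} + v_{4} + v_{6} + v_{11}  ⇒ sig = ⟨2 | 1 1 1 1⟩
  P={8,10}:  v_{8} + v_{10} = v_{3} + v_{6} + v_{7} + v_{11}  ⇒ sig = ⟨2 | 1 1 1 1⟩
  P={9,10}:  v_{9} + v_{10} = v_{1} + v_{3} + 2·v_{6} + v_{11}  ⇒ sig = ⟨2 | 1 1 1 2⟩
  P={4,10}:  v_{4} + v_{10} = v_{1} + 2·v_{6} + v_{7}  ⇒ sig = ⟨2 | 1 1 2⟩
  P={5,10}:  v_{5} + v_{10} = v_{3} + v_{6} + 2·v_{7} + 2·v_{11}  ⇒ sig = ⟨2 | 1 1 2 2⟩
  P={5,12}:  v_{5} + v_{12} = v_{4} + 2·v_{11}  ⇒ sig = ⟨2 | 1 2⟩
  P={2,5}:  v_{2} + v_{5} = v_{3} + 2·v_{7} + 2·v_{11}  ⇒ sig = ⟨2 | 1 2 2⟩
  P={2,12}:  v_{2} + v_{12} = 2·v_{1} + 2·v_{6} + v_{11}  ⇒ sig = ⟨2 | 1 2 2⟩
  P={10,12}:  v_{10} + v_{12} = 2·v_{1} + 3·v_{6} + v_{11}  ⇒ sig = ⟨2 | 1 2 3⟩
  P={1,6,8}:  v_{1} + v_{6} + v_{8} = 0  ⇒ sig = ⟨3 | 0⟩
  P={3,4,11}:  v_{3} + v_{4} + v_{11} = 0  ⇒ sig = ⟨3 | 0⟩
  P={7,8,11}:  v_{7} + v_{8} + v_{11} = v_{5}  ⇒ sig = ⟨3 | 1⟩
  P={1,5,6}:  v_{1} + v_{5} + v_{6} = v_{7} + v_{11}  ⇒ sig = ⟨3 | 1 1⟩
  P={3,4,5}:  v_{3} + v_{4} + v_{5} = v_{7} + v_{8}  ⇒ sig = ⟨3 | 1 1⟩
  P={1,3,6,7,11}:  v_{1} + v_{3} + v_{6} + v_{7} + v_{11} = v_{2}  ⇒ sig = ⟨5 | 1⟩
  P={1,4,6,9,11}:  v_{1} + v_{4} + v_{6} + v_{9} + v_{11} = v_{12}  ⇒ sig = ⟨5 | 1⟩
  P={1,3,7,10,11}:  v_{1} + v_{3} + v_{7} + v_{10} + v_{11} = 2·v_{2}  ⇒ sig = ⟨5 | 2⟩

so the primitive-relation signature multiset is
[⟨2 | 0⟩, ⟨2 | 1⟩, ⟨2 | 1 1⟩, ⟨2 | 1 1 1⟩, ⟨2 | 1 1 1⟩, ⟨2 | 1 1 1⟩, ⟨2 | 1 1 1⟩, ⟨2 | 1 1 1 1⟩, ⟨2 | 1 1 1 1⟩, ⟨2 | 1 1 1 1⟩, ⟨2 | 1 1 1 2⟩, ⟨2 | 1 1 2⟩, ⟨2 | 1 1 2 2⟩, ⟨2 | 1 2⟩, ⟨2 | 1 2 2⟩, ⟨2 | 1 2 2⟩, ⟨2 | 1 2 3⟩, ⟨3 | 0⟩, ⟨3 | 0⟩, ⟨3 | 1⟩, ⟨3 | 1 1⟩, ⟨3 | 1 1⟩, ⟨5 | 1⟩, ⟨5 | 1⟩, ⟨5 | 2⟩]


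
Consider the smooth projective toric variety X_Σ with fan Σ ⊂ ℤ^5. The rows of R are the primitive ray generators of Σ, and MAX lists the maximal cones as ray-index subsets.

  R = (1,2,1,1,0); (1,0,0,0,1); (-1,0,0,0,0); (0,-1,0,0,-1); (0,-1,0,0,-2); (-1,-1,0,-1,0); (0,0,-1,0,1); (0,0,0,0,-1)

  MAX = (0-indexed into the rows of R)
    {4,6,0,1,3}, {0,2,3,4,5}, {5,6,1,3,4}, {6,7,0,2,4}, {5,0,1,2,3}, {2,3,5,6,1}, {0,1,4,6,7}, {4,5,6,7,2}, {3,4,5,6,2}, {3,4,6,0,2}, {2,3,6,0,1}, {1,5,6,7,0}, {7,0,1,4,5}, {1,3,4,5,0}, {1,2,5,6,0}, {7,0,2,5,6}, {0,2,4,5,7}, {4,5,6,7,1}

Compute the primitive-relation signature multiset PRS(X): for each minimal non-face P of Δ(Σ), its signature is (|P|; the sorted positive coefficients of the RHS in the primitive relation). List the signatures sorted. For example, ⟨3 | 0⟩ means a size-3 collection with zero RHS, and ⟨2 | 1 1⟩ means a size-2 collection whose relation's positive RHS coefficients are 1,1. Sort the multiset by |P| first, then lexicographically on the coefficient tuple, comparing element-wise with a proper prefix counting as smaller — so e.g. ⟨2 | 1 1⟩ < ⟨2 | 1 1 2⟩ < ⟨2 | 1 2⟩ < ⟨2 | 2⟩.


Primitive collections (5):

  P={3,7}:  v_{3} + v_{7} = v_{4} ; sig = ⟨2 | 1⟩
  P={1,2,7}:  v_{1} + v_{2} + v_{7} = 0 ; sig = ⟨3 | 0⟩
  P={1,2,4}:  v_{1} + v_{2} + v_{4} = v_{3} ; sig = ⟨3 | 1⟩
  P={0,3,5,6}:  v_{0} + v_{3} + v_{5} + v_{6} = 0 ; sig = ⟨4 | 0⟩
  P={0,4,5,6}:  v_{0} + v_{4} + v_{5} + v_{6} = v_{7} ; sig = ⟨4 | 1⟩

Hence PRS(X_Σ) =
    ⟨2 | 1⟩
    ⟨3 | 0⟩
    ⟨3 | 1⟩
    ⟨4 | 0⟩
    ⟨4 | 1⟩


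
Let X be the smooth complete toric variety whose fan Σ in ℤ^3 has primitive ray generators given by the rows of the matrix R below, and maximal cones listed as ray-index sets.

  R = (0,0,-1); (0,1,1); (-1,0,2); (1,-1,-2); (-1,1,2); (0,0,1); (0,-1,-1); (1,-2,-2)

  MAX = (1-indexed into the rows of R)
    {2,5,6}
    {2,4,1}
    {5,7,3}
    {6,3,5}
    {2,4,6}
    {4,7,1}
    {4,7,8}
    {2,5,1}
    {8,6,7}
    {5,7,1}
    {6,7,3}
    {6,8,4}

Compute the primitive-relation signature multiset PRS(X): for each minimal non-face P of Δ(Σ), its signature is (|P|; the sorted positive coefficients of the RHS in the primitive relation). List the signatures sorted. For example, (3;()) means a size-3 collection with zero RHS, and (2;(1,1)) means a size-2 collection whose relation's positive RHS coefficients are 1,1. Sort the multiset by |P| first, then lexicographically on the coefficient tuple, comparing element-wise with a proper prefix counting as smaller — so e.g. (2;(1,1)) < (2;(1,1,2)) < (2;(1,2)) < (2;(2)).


Σ has 12 primitive collections:

  {1,6}:  v_{1} + v_{6} = 0  ⟹  sig = (2;())
  {2,7}:  v_{2} + v_{7} = 0  ⟹  sig = (2;())
  {4,5}:  v_{4} + v_{5} = 0  ⟹  sig = (2;())
  {1,3}:  v_{1} + v_{3} = v_{5} + v_{7}  ⟹  sig = (2;(1,1))
  {1,8}:  v_{1} + v_{8} = v_{4} + v_{7}  ⟹  sig = (2;(1,1))
  {2,3}:  v_{2} + v_{3} = v_{5} + v_{6}  ⟹  sig = (2;(1,1))
  {2,8}:  v_{2} + v_{8} = v_{4} + v_{6}  ⟹  sig = (2;(1,1))
  {3,4}:  v_{3} + v_{4} = v_{6} + v_{7}  ⟹  sig = (2;(1,1))
  {5,8}:  v_{5} + v_{8} = v_{6} + v_{7}  ⟹  sig = (2;(1,1))
  {3,8}:  v_{3} + v_{8} = 2·v_{6} + 2·v_{7}  ⟹  sig = (2;(2,2))
  {4,6,7}:  v_{4} + v_{6} + v_{7} = v_{8}  ⟹  sig = (3;(1))
  {5,6,7}:  v_{5} + v_{6} + v_{7} = v_{3}  ⟹  sig = (3;(1))

Sorted signature multiset PRS(X):
    (2;())
    (2;())
    (2;())
    (2;(1,1))
    (2;(1,1))
    (2;(1,1))
    (2;(1,1))
    (2;(1,1))
    (2;(1,1))
    (2;(2,2))
    (3;(1))
    (3;(1))


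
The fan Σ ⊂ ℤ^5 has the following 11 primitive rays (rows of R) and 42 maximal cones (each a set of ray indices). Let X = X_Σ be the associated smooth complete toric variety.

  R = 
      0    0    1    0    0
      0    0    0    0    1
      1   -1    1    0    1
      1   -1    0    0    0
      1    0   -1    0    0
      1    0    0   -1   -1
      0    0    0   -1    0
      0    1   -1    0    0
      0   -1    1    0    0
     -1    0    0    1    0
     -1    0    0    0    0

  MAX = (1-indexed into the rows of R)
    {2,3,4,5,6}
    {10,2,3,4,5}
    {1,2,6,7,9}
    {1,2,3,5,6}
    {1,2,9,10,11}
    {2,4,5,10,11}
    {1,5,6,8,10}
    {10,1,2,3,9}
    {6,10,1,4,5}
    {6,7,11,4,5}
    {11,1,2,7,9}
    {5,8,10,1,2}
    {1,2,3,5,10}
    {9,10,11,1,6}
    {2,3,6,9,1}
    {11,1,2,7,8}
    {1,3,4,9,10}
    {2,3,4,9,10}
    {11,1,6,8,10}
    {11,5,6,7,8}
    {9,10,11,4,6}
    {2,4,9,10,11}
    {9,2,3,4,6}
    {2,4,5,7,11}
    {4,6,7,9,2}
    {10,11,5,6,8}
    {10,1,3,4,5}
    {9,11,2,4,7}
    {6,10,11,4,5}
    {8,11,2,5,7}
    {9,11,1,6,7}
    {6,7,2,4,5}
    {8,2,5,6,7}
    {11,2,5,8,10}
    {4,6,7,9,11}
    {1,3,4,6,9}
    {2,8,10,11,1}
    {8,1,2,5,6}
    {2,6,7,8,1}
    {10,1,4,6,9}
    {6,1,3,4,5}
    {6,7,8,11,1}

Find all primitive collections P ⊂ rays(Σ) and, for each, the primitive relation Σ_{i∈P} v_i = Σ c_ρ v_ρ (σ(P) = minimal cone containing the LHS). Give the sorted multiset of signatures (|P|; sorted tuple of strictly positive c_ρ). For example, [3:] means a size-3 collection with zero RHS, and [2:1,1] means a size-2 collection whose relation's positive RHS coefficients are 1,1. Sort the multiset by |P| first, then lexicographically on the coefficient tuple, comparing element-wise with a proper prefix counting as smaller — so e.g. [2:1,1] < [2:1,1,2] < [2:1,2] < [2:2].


Primitive collections (15):

  {8,9}:  v_{8} + v_{9} = 0  ⇒ sig = [2:]
  {4,8}:  v_{4} + v_{8} = v_{5}  ⇒ sig = [2:1]
  {5,9}:  v_{5} + v_{9} = v_{4}  ⇒ sig = [2:1]
  {7,10}:  v_{7} + v_{10} = v_{11}  ⇒ sig = [2:1]
  {3,11}:  v_{3} + v_{11} = v_{2} + v_{9}  ⇒ sig = [2:1,1]
  {3,8}:  v_{3} + v_{8} = v_{1} + v_{2} + v_{5}  ⇒ sig = [2:1,1,1]
  {3,7}:  v_{3} + v_{7} = 2·v_{2} + v_{6} + v_{9}  ⇒ sig = [2:1,1,2]
  {1,5,11}:  v_{1} + v_{5} + v_{11} = 0  ⇒ sig = [3:]
  {2,6,10}:  v_{2} + v_{6} + v_{10} = 0  ⇒ sig = [3:]
  {1,2,4}:  v_{1} + v_{2} + v_{4} = v_{3}  ⇒ sig = [3:1]
  {1,4,11}:  v_{1} + v_{4} + v_{11} = v_{9}  ⇒ sig = [3:1]
  {2,6,11}:  v_{2} + v_{6} + v_{11} = v_{7}  ⇒ sig = [3:1]
  {1,5,7}:  v_{1} + v_{5} + v_{7} = v_{2} + v_{6}  ⇒ sig = [3:1,1]
  {3,6,10}:  v_{3} + v_{6} + v_{10} = v_{1} + v_{4}  ⇒ sig = [3:1,1]
  {1,4,7}:  v_{1} + v_{4} + v_{7} = v_{2} + v_{6} + v_{9}  ⇒ sig = [3:1,1,1]

Sorted signature multiset PRS(X):
    |P|=2: 7 collections, coeffs (), (1), (1), (1), (1,1), (1,1,1), (1,1,2)
    |P|=3: 8 collections, coeffs (), (), (1), (1), (1), (1,1), (1,1), (1,1,1)


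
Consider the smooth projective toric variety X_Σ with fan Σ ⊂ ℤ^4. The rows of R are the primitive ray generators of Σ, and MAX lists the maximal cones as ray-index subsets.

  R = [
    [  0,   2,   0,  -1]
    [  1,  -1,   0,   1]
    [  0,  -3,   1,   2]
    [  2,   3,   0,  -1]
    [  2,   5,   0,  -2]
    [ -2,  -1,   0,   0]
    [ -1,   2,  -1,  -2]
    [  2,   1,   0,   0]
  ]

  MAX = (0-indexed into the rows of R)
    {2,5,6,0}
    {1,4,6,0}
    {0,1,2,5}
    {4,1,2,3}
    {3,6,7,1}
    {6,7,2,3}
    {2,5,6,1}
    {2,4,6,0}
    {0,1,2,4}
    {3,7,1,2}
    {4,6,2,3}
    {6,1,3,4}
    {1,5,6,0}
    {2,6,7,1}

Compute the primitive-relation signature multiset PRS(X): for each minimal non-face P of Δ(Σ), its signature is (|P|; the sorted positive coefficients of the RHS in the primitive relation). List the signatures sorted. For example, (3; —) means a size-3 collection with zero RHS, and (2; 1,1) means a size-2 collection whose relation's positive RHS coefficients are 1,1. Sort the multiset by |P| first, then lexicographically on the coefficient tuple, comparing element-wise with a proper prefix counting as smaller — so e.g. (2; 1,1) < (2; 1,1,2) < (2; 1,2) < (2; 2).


9 collections generate NE(X_Σ); each relation:

  {5,7}:  v_{5} + v_{7} = 0 — sig = (2; —)
  {0,3}:  v_{0} + v_{3} = v_{4} — sig = (2; 1)
  {0,7}:  v_{0} + v_{7} = v_{3} — sig = (2; 1)
  {3,5}:  v_{3} + v_{5} = v_{0} — sig = (2; 1)
  {4,5}:  v_{4} + v_{5} = 2·v_{0} — sig = (2; 2)
  {4,7}:  v_{4} + v_{7} = 2·v_{3} — sig = (2; 2)
  {0,1,2,6}:  v_{0} + v_{1} + v_{2} + v_{6} = 0 — sig = (4; —)
  {1,2,3,6}:  v_{1} + v_{2} + v_{3} + v_{6} = v_{7} — sig = (4; 1)
  {1,2,4,6}:  v_{1} + v_{2} + v_{4} + v_{6} = v_{3} — sig = (4; 1)

Hence PRS(X_Σ) =
    (2; —)
    (2; 1)
    (2; 1)
    (2; 1)
    (2; 2)
    (2; 2)
    (4; —)
    (4; 1)
    (4; 1)


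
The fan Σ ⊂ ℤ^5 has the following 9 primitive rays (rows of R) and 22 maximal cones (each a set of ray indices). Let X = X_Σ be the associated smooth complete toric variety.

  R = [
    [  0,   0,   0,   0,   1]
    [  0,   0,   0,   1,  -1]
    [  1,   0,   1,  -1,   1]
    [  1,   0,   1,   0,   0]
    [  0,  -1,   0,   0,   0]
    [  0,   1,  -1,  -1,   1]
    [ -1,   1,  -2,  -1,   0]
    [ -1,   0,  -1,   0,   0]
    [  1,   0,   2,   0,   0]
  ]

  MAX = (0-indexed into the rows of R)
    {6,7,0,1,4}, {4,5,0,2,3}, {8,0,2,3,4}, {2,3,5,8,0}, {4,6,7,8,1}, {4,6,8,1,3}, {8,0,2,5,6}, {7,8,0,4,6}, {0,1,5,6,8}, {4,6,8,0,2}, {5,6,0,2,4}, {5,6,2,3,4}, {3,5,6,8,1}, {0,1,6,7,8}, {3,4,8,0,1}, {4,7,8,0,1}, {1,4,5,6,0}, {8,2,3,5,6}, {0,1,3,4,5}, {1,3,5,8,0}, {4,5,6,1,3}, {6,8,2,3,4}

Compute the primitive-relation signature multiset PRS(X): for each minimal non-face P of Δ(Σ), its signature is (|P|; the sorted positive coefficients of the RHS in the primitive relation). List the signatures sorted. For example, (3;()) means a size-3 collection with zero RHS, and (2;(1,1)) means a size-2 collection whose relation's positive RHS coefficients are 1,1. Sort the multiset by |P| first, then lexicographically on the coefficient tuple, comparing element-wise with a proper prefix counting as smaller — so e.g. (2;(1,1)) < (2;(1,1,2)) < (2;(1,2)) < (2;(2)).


7 collections generate NE(X_Σ); each relation:

  • {3,7}:  v_{3} + v_{7} = 0  ⟹  sig = (2;())
  • {1,2}:  v_{1} + v_{2} = v_{3}  ⟹  sig = (2;(1))
  • {5,7}:  v_{5} + v_{7} = v_{0} + v_{6}  ⟹  sig = (2;(1,1))
  • {2,7}:  v_{2} + v_{7} = v_{0} + v_{4} + v_{6} + v_{8}  ⟹  sig = (2;(1,1,1,1))
  • {0,3,6}:  v_{0} + v_{3} + v_{6} = v_{5}  ⟹  sig = (3;(1))
  • {4,5,8}:  v_{4} + v_{5} + v_{8} = v_{2}  ⟹  sig = (3;(1))
  • {0,1,4,6,8}:  v_{0} + v_{1} + v_{4} + v_{6} + v_{8} = 0  ⟹  sig = (5;())

Hence PRS(X_Σ) =
{ (2;()),  (2;(1)),  (2;(1,1)),  (2;(1,1,1,1)),  (3;(1)) ×2,  (5;()) }


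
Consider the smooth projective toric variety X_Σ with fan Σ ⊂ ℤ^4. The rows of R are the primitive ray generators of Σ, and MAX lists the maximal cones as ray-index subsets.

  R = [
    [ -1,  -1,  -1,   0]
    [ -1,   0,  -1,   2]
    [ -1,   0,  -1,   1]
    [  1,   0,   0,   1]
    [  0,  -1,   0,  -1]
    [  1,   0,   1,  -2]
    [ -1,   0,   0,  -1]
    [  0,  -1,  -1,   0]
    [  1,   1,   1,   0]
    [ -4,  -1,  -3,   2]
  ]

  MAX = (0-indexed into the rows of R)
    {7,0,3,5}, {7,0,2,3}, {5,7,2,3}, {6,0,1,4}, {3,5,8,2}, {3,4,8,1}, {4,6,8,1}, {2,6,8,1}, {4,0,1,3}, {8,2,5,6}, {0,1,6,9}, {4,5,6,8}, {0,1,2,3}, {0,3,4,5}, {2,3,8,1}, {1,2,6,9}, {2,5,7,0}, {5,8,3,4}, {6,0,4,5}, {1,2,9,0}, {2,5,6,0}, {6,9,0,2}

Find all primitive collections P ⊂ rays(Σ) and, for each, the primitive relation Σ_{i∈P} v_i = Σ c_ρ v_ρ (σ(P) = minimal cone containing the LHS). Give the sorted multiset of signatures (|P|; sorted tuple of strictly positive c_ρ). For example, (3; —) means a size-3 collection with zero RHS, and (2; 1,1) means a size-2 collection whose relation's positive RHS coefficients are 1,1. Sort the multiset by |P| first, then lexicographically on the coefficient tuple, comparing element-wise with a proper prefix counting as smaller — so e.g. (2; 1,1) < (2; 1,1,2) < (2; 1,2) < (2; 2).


Σ has 15 primitive collections:

  P = {0,8}:  v_{0} + v_{8} = 0  ⟹  sig = (2; —)
  P = {1,5}:  v_{1} + v_{5} = 0  ⟹  sig = (2; —)
  P = {3,6}:  v_{3} + v_{6} = 0  ⟹  sig = (2; —)
  P = {2,4}:  v_{2} + v_{4} = v_{0}  ⟹  sig = (2; 1)
  P = {1,7}:  v_{1} + v_{7} = v_{0} + v_{2} + v_{3}  ⟹  sig = (2; 1,1,1)
  P = {3,9}:  v_{3} + v_{9} = v_{0} + v_{1} + v_{2}  ⟹  sig = (2; 1,1,1)
  P = {5,9}:  v_{5} + v_{9} = v_{0} + v_{2} + v_{6}  ⟹  sig = (2; 1,1,1)
  P = {6,7}:  v_{6} + v_{7} = v_{0} + v_{2} + v_{5}  ⟹  sig = (2; 1,1,1)
  P = {7,8}:  v_{7} + v_{8} = v_{2} + v_{3} + v_{5}  ⟹  sig = (2; 1,1,1)
  P = {8,9}:  v_{8} + v_{9} = v_{1} + v_{2} + v_{6}  ⟹  sig = (2; 1,1,1)
  P = {4,7}:  v_{4} + v_{7} = 2·v_{0} + v_{3} + v_{5}  ⟹  sig = (2; 1,1,2)
  P = {4,9}:  v_{4} + v_{9} = 2·v_{0} + v_{1} + v_{6}  ⟹  sig = (2; 1,1,2)
  P = {7,9}:  v_{7} + v_{9} = 2·v_{0} + 2·v_{2}  ⟹  sig = (2; 2,2)
  P = {0,1,2,6}:  v_{0} + v_{1} + v_{2} + v_{6} = v_{9}  ⟹  sig = (4; 1)
  P = {0,2,3,5}:  v_{0} + v_{2} + v_{3} + v_{5} = v_{7}  ⟹  sig = (4; 1)

Signatures (|P|; sorted positive RHS coefficients), sorted:
    |P|=2: 13 collections, coeffs (), (), (), (1), (1,1,1), (1,1,1), (1,1,1), (1,1,1), (1,1,1), (1,1,1), (1,1,2), (1,1,2), (2,2)
    |P|=4: 2 collections, coeffs (1), (1)


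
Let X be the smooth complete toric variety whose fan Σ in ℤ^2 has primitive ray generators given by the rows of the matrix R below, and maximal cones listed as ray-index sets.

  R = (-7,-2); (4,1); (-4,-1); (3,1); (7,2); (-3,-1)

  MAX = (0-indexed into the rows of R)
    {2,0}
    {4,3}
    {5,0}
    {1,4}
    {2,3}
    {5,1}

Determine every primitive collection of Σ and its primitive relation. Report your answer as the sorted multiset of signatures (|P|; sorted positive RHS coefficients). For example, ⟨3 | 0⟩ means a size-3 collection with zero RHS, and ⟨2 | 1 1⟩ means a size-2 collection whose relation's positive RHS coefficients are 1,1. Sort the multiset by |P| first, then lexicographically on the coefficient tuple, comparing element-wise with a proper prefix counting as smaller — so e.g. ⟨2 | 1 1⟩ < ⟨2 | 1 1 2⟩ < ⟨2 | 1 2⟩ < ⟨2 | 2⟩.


Minimal non-faces — 9 found among 6 rays, 6 max cones:

  P = {0,4}:  v_{0} + v_{4} = 0 ; sig = ⟨2 | 0⟩
  P = {1,2}:  v_{1} + v_{2} = 0 ; sig = ⟨2 | 0⟩
  P = {3,5}:  v_{3} + v_{5} = 0 ; sig = ⟨2 | 0⟩
  P = {0,1}:  v_{0} + v_{1} = v_{5} ; sig = ⟨2 | 1⟩
  P = {0,3}:  v_{0} + v_{3} = v_{2} ; sig = ⟨2 | 1⟩
  P = {1,3}:  v_{1} + v_{3} = v_{4} ; sig = ⟨2 | 1⟩
  P = {2,4}:  v_{2} + v_{4} = v_{3} ; sig = ⟨2 | 1⟩
  P = {2,5}:  v_{2} + v_{5} = v_{0} ; sig = ⟨2 | 1⟩
  P = {4,5}:  v_{4} + v_{5} = v_{1} ; sig = ⟨2 | 1⟩

so the primitive-relation signature multiset is
{ ⟨2 | 0⟩ ×3,  ⟨2 | 1⟩ ×6 }


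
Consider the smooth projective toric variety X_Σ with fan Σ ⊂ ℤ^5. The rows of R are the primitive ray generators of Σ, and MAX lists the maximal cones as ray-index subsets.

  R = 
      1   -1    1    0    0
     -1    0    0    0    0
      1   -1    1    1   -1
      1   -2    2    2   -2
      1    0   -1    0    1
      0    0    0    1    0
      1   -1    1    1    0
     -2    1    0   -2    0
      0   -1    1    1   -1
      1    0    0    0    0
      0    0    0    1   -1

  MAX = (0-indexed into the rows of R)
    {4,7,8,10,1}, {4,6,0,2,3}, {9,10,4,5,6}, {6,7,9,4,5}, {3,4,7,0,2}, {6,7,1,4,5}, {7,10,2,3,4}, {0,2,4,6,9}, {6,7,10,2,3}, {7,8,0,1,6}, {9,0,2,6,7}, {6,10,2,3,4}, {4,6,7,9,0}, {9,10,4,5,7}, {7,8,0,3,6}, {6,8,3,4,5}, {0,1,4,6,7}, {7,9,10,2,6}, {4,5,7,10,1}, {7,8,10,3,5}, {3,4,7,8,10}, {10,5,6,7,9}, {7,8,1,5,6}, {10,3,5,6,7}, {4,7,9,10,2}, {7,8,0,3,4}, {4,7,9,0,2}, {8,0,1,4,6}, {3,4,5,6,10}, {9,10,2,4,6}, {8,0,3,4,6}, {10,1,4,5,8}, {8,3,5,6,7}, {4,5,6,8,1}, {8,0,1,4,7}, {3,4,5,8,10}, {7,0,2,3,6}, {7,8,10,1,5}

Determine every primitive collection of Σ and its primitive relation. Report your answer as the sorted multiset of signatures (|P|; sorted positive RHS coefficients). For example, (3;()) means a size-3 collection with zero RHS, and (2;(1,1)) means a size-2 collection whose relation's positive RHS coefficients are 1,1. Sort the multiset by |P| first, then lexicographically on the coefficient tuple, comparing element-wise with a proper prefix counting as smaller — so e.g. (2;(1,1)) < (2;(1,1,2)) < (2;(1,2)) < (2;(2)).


17 minimal non-faces of Δ(Σ) (on 11 rays):

  • {1,9}:  v_{1} + v_{9} = 0  ⇒ sig = (2;())
  • {0,5}:  v_{0} + v_{5} = v_{6}  ⇒ sig = (2;(1))
  • {0,10}:  v_{0} + v_{10} = v_{2}  ⇒ sig = (2;(1))
  • {1,2}:  v_{1} + v_{2} = v_{8}  ⇒ sig = (2;(1))
  • {2,8}:  v_{2} + v_{8} = v_{3}  ⇒ sig = (2;(1))
  • {8,9}:  v_{8} + v_{9} = v_{2}  ⇒ sig = (2;(1))
  • {2,5}:  v_{2} + v_{5} = v_{6} + v_{10}  ⇒ sig = (2;(1,1))
  • {1,3}:  v_{1} + v_{3} = 2·v_{8}  ⇒ sig = (2;(2))
  • {3,9}:  v_{3} + v_{9} = 2·v_{2}  ⇒ sig = (2;(2))
  • {1,6,10}:  v_{1} + v_{6} + v_{10} = v_{5} + v_{8}  ⇒ sig = (3;(1,1))
  • {6,8,10}:  v_{6} + v_{8} + v_{10} = v_{3} + v_{5}  ⇒ sig = (3;(1,1))
  • {4,6,7,10}:  v_{4} + v_{6} + v_{7} + v_{10} = 0  ⇒ sig = (4;())
  • {2,4,6,7}:  v_{2} + v_{4} + v_{6} + v_{7} = v_{0}  ⇒ sig = (4;(1))
  • {3,4,5,7}:  v_{3} + v_{4} + v_{5} + v_{7} = v_{8}  ⇒ sig = (4;(1))
  • {4,5,7,8}:  v_{4} + v_{5} + v_{7} + v_{8} = v_{1}  ⇒ sig = (4;(1))
  • {3,4,6,7}:  v_{3} + v_{4} + v_{6} + v_{7} = v_{0} + v_{8}  ⇒ sig = (4;(1,1))
  • {4,6,7,8}:  v_{4} + v_{6} + v_{7} + v_{8} = v_{0} + v_{1}  ⇒ sig = (4;(1,1))

so the primitive-relation signature multiset is
    (2;())
    (2;(1))
    (2;(1))
    (2;(1))
    (2;(1))
    (2;(1))
    (2;(1,1))
    (2;(2))
    (2;(2))
    (3;(1,1))
    (3;(1,1))
    (4;())
    (4;(1))
    (4;(1))
    (4;(1))
    (4;(1,1))
    (4;(1,1))


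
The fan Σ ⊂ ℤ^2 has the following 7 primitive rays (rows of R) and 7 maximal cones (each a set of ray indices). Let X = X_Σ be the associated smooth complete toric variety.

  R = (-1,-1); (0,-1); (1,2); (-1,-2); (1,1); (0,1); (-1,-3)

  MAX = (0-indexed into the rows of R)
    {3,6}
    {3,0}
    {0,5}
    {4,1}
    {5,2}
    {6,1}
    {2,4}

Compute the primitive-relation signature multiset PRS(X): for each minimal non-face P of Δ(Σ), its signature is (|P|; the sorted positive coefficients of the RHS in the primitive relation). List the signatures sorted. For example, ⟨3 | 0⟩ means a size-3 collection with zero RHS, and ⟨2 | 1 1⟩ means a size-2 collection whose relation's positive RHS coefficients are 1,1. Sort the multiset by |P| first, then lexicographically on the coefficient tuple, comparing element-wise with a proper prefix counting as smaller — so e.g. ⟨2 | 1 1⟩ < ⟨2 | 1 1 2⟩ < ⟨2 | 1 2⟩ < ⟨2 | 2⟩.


Minimal non-faces — 14 found among 7 rays, 7 max cones:

  • {0,4}:  v_{0} + v_{4} = 0  ⇒ sig = ⟨2 | 0⟩
  • {1,5}:  v_{1} + v_{5} = 0  ⇒ sig = ⟨2 | 0⟩
  • {2,3}:  v_{2} + v_{3} = 0  ⇒ sig = ⟨2 | 0⟩
  • {0,1}:  v_{0} + v_{1} = v_{3}  ⇒ sig = ⟨2 | 1⟩
  • {0,2}:  v_{0} + v_{2} = v_{5}  ⇒ sig = ⟨2 | 1⟩
  • {1,2}:  v_{1} + v_{2} = v_{4}  ⇒ sig = ⟨2 | 1⟩
  • {1,3}:  v_{1} + v_{3} = v_{6}  ⇒ sig = ⟨2 | 1⟩
  • {2,6}:  v_{2} + v_{6} = v_{1}  ⇒ sig = ⟨2 | 1⟩
  • {3,4}:  v_{3} + v_{4} = v_{1}  ⇒ sig = ⟨2 | 1⟩
  • {3,5}:  v_{3} + v_{5} = v_{0}  ⇒ sig = ⟨2 | 1⟩
  • {4,5}:  v_{4} + v_{5} = v_{2}  ⇒ sig = ⟨2 | 1⟩
  • {5,6}:  v_{5} + v_{6} = v_{3}  ⇒ sig = ⟨2 | 1⟩
  • {0,6}:  v_{0} + v_{6} = 2·v_{3}  ⇒ sig = ⟨2 | 2⟩
  • {4,6}:  v_{4} + v_{6} = 2·v_{1}  ⇒ sig = ⟨2 | 2⟩

Signatures (|P|; sorted positive RHS coefficients), sorted:
[⟨2 | 0⟩, ⟨2 | 0⟩, ⟨2 | 0⟩, ⟨2 | 1⟩, ⟨2 | 1⟩, ⟨2 | 1⟩, ⟨2 | 1⟩, ⟨2 | 1⟩, ⟨2 | 1⟩, ⟨2 | 1⟩, ⟨2 | 1⟩, ⟨2 | 1⟩, ⟨2 | 2⟩, ⟨2 | 2⟩]


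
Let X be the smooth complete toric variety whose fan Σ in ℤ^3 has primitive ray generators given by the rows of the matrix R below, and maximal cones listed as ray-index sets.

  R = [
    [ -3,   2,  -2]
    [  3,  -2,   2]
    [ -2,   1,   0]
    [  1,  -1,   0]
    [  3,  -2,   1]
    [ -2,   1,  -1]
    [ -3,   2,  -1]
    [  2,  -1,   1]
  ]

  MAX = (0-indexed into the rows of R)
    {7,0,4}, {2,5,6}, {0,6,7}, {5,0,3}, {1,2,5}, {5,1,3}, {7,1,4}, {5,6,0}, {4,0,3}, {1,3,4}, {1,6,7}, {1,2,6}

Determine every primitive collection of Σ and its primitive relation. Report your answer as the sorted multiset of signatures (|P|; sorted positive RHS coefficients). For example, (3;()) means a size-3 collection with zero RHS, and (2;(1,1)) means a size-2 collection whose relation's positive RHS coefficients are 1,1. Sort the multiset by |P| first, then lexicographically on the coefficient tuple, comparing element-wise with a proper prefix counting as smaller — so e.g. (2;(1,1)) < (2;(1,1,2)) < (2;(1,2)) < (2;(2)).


Σ has 11 primitive collections:

  P = {0,1}:  v_{0} + v_{1} = 0  →  sig = (2;())
  P = {4,6}:  v_{4} + v_{6} = 0  →  sig = (2;())
  P = {5,7}:  v_{5} + v_{7} = 0  →  sig = (2;())
  P = {3,6}:  v_{3} + v_{6} = v_{5}  →  sig = (2;(1))
  P = {3,7}:  v_{3} + v_{7} = v_{4}  →  sig = (2;(1))
  P = {4,5}:  v_{4} + v_{5} = v_{3}  →  sig = (2;(1))
  P = {0,2}:  v_{0} + v_{2} = v_{5} + v_{6}  →  sig = (2;(1,1))
  P = {2,4}:  v_{2} + v_{4} = v_{1} + v_{5}  →  sig = (2;(1,1))
  P = {2,7}:  v_{2} + v_{7} = v_{1} + v_{6}  →  sig = (2;(1,1))
  P = {2,3}:  v_{2} + v_{3} = v_{1} + 2·v_{5}  →  sig = (2;(1,2))
  P = {1,5,6}:  v_{1} + v_{5} + v_{6} = v_{2}  →  sig = (3;(1))

Sorted signature multiset PRS(X):
[(2;()), (2;()), (2;()), (2;(1)), (2;(1)), (2;(1)), (2;(1,1)), (2;(1,1)), (2;(1,1)), (2;(1,2)), (3;(1))]


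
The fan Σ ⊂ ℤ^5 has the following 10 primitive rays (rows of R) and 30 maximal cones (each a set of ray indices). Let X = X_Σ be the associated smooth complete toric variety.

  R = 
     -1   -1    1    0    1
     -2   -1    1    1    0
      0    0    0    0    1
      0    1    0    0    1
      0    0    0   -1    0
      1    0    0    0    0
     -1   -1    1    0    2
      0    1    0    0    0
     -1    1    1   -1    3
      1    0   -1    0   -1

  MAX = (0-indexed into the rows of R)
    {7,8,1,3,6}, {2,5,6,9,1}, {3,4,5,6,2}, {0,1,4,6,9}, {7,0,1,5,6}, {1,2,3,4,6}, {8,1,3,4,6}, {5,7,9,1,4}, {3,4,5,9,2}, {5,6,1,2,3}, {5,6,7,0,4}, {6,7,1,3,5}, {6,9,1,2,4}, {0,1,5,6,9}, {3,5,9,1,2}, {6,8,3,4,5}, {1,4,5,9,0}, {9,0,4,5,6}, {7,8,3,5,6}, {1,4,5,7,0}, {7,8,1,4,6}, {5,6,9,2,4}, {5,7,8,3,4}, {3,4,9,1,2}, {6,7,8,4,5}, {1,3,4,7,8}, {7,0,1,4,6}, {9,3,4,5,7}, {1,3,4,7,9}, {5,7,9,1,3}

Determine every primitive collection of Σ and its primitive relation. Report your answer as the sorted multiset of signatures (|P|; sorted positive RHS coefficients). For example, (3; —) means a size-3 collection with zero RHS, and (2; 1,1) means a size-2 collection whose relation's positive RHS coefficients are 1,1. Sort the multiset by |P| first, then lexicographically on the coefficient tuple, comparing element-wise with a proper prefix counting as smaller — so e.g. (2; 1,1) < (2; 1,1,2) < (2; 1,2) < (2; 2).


14 collections generate NE(X_Σ); each relation:

  P = {0,2}:  v_{0} + v_{2} = v_{6}  so sig = (2; 1)
  P = {2,7}:  v_{2} + v_{7} = v_{3}  so sig = (2; 1)
  P = {0,3}:  v_{0} + v_{3} = v_{6} + v_{7}  so sig = (2; 1,1)
  P = {8,9}:  v_{8} + v_{9} = v_{2} + v_{3} + v_{4}  so sig = (2; 1,1,1)
  P = {2,8}:  v_{2} + v_{8} = 2·v_{3} + v_{4} + v_{6}  so sig = (2; 1,1,2)
  P = {0,8}:  v_{0} + v_{8} = v_{4} + 2·v_{6} + 2·v_{7}  so sig = (2; 1,2,2)
  P = {0,7,9}:  v_{0} + v_{7} + v_{9} = 0  so sig = (3; —)
  P = {6,7,9}:  v_{6} + v_{7} + v_{9} = v_{2}  so sig = (3; 1)
  P = {1,5,8}:  v_{1} + v_{5} + v_{8} = v_{0} + v_{6} + 2·v_{7}  so sig = (3; 1,1,2)
  P = {3,6,9}:  v_{3} + v_{6} + v_{9} = 2·v_{2}  so sig = (3; 2)
  P = {1,2,4,5}:  v_{1} + v_{2} + v_{4} + v_{5} = v_{0}  so sig = (4; 1)
  P = {3,4,6,7}:  v_{3} + v_{4} + v_{6} + v_{7} = v_{8}  so sig = (4; 1)
  P = {1,3,4,5}:  v_{1} + v_{3} + v_{4} + v_{5} = v_{0} + v_{7}  so sig = (4; 1,1)
  P = {1,4,5,6}:  v_{1} + v_{4} + v_{5} + v_{6} = 2·v_{0}  so sig = (4; 2)

Hence PRS(X_Σ) =
    |P|=2: 6 collections, coeffs (1), (1), (1,1), (1,1,1), (1,1,2), (1,2,2)
    |P|=3: 4 collections, coeffs (), (1), (1,1,2), (2)
    |P|=4: 4 collections, coeffs (1), (1), (1,1), (2)


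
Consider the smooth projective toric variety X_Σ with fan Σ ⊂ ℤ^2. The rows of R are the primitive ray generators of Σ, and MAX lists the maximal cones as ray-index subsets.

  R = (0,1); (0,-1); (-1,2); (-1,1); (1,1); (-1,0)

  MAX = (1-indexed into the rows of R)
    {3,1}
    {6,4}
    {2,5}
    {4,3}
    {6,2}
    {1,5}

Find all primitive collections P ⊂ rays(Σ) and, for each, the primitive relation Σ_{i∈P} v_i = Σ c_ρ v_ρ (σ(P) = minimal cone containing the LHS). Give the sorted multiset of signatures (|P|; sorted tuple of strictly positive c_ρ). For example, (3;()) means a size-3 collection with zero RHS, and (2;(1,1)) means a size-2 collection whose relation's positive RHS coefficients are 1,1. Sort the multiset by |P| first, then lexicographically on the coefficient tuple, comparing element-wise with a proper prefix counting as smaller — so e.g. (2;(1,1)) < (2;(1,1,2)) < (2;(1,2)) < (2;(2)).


The 9 primitive collections of Σ (r=6, n=2):

  • {1,2}:  v_{1} + v_{2} = 0  ⇒ sig = (2;())
  • {1,4}:  v_{1} + v_{4} = v_{3}  ⇒ sig = (2;(1))
  • {1,6}:  v_{1} + v_{6} = v_{4}  ⇒ sig = (2;(1))
  • {2,3}:  v_{2} + v_{3} = v_{4}  ⇒ sig = (2;(1))
  • {2,4}:  v_{2} + v_{4} = v_{6}  ⇒ sig = (2;(1))
  • {5,6}:  v_{5} + v_{6} = v_{1}  ⇒ sig = (2;(1))
  • {3,6}:  v_{3} + v_{6} = 2·v_{4}  ⇒ sig = (2;(2))
  • {4,5}:  v_{4} + v_{5} = 2·v_{1}  ⇒ sig = (2;(2))
  • {3,5}:  v_{3} + v_{5} = 3·v_{1}  ⇒ sig = (2;(3))

so the primitive-relation signature multiset is
[(2;()), (2;(1)), (2;(1)), (2;(1)), (2;(1)), (2;(1)), (2;(2)), (2;(2)), (2;(3))]


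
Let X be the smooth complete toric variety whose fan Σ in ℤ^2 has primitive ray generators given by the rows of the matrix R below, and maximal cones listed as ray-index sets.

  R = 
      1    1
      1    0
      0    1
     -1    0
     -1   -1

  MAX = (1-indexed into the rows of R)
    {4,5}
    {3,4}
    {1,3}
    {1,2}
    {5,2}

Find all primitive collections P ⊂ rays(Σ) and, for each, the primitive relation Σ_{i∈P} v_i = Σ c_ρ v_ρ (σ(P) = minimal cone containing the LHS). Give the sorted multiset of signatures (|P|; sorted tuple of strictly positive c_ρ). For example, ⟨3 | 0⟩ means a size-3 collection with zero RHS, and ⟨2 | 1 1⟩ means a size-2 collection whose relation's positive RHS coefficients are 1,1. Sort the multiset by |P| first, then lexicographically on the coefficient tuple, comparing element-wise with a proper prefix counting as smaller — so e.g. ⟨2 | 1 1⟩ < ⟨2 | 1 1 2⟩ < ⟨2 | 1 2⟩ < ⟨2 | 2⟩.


Primitive collections (5):

  P={1,5}:  v_{1} + v_{5} = 0  ⟹  sig = ⟨2 | 0⟩
  P={2,4}:  v_{2} + v_{4} = 0  ⟹  sig = ⟨2 | 0⟩
  P={1,4}:  v_{1} + v_{4} = v_{3}  ⟹  sig = ⟨2 | 1⟩
  P={2,3}:  v_{2} + v_{3} = v_{1}  ⟹  sig = ⟨2 | 1⟩
  P={3,5}:  v_{3} + v_{5} = v_{4}  ⟹  sig = ⟨2 | 1⟩

Sorted signature multiset PRS(X):
[⟨2 | 0⟩, ⟨2 | 0⟩, ⟨2 | 1⟩, ⟨2 | 1⟩, ⟨2 | 1⟩]


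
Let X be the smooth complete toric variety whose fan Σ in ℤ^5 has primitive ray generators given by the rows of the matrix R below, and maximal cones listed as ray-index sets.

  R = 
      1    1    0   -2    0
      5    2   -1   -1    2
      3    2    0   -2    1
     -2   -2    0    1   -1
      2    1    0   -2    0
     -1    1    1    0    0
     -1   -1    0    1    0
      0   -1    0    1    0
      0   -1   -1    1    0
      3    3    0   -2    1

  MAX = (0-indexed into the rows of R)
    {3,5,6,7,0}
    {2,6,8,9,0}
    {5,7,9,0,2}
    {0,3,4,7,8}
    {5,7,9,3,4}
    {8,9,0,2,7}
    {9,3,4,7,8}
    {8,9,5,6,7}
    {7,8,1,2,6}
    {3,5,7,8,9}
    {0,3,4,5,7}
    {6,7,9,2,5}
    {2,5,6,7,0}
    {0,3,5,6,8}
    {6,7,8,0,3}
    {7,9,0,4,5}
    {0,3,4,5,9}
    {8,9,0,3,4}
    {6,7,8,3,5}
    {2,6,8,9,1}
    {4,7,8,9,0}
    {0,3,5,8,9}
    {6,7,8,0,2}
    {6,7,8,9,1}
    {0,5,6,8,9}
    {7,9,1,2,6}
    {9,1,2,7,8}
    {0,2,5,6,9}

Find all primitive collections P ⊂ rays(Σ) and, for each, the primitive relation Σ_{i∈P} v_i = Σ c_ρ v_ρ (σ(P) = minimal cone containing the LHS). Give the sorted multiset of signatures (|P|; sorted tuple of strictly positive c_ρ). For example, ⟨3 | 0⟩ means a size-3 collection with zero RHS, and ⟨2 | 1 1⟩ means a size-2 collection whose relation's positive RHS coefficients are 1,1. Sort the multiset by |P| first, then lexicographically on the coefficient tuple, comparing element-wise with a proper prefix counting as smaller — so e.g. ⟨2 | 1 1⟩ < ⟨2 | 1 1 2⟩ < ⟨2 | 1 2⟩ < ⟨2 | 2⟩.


Δ(Σ) — 10 vertices, 14 min non-faces:

  • {2,3}:  v_{2} + v_{3} = v_{0} + v_{7}  so sig = ⟨2 | 1 1⟩
  • {4,6}:  v_{4} + v_{6} = v_{0} + v_{7}  so sig = ⟨2 | 1 1⟩
  • {1,3}:  v_{1} + v_{3} = v_{2} + v_{7} + v_{8}  so sig = ⟨2 | 1 1 1⟩
  • {1,4}:  v_{1} + v_{4} = v_{0} + v_{2} + 2·v_{7} + v_{8} + v_{9}  so sig = ⟨2 | 1 1 1 1 2⟩
  • {0,1}:  v_{0} + v_{1} = 2·v_{2} + v_{8}  so sig = ⟨2 | 1 2⟩
  • {1,5}:  v_{1} + v_{5} = 2·v_{6} + v_{7} + 2·v_{9}  so sig = ⟨2 | 1 2 2⟩
  • {2,4}:  v_{2} + v_{4} = 2·v_{0} + 2·v_{7} + v_{9}  so sig = ⟨2 | 1 2 2⟩
  • {3,6,9}:  v_{3} + v_{6} + v_{9} = 0  so sig = ⟨3 | 0⟩
  • {2,5,8}:  v_{2} + v_{5} + v_{8} = v_{6} + v_{9}  so sig = ⟨3 | 1 1⟩
  • {4,5,8}:  v_{4} + v_{5} + v_{8} = v_{3} + v_{9}  so sig = ⟨3 | 1 1⟩
  • {0,5,7,8}:  v_{0} + v_{5} + v_{7} + v_{8} = 0  so sig = ⟨4 | 0⟩
  • {0,3,7,9}:  v_{0} + v_{3} + v_{7} + v_{9} = v_{4}  so sig = ⟨4 | 1⟩
  • {0,6,7,9}:  v_{0} + v_{6} + v_{7} + v_{9} = v_{2}  so sig = ⟨4 | 1⟩
  • {2,6,7,8,9}:  v_{2} + v_{6} + v_{7} + v_{8} + v_{9} = v_{1}  so sig = ⟨5 | 1⟩

Sorted signature multiset PRS(X):
[⟨2 | 1 1⟩, ⟨2 | 1 1⟩, ⟨2 | 1 1 1⟩, ⟨2 | 1 1 1 1 2⟩, ⟨2 | 1 2⟩, ⟨2 | 1 2 2⟩, ⟨2 | 1 2 2⟩, ⟨3 | 0⟩, ⟨3 | 1 1⟩, ⟨3 | 1 1⟩, ⟨4 | 0⟩, ⟨4 | 1⟩, ⟨4 | 1⟩, ⟨5 | 1⟩]


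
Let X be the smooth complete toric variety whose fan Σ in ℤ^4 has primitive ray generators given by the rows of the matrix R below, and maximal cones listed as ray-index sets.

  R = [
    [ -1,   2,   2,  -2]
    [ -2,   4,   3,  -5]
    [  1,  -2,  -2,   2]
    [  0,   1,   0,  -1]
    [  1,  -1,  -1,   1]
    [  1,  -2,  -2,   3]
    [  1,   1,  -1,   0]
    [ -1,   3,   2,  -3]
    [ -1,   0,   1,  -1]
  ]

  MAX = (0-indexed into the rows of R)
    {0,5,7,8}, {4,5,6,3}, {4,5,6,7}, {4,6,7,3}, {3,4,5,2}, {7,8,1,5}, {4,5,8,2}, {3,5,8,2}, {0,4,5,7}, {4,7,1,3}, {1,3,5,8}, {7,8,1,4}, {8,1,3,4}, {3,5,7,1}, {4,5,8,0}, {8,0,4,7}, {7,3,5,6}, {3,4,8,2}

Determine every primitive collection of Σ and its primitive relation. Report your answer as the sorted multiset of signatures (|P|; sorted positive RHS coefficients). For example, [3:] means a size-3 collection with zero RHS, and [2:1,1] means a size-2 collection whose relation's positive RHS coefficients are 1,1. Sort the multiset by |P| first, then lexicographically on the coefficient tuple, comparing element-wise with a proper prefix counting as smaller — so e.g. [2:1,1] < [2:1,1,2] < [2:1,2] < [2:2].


Δ(Σ) — 9 vertices, 14 min non-faces:

  P={0,2}:  v_{0} + v_{2} = 0  →  sig = [2:]
  P={0,3}:  v_{0} + v_{3} = v_{7}  →  sig = [2:1]
  P={2,7}:  v_{2} + v_{7} = v_{3}  →  sig = [2:1]
  P={6,8}:  v_{6} + v_{8} = v_{3}  →  sig = [2:1]
  P={0,6}:  v_{0} + v_{6} = v_{4} + v_{5} + 2·v_{7}  →  sig = [2:1,1,2]
  P={2,6}:  v_{2} + v_{6} = 2·v_{3} + v_{4} + v_{5}  →  sig = [2:1,1,2]
  P={0,1}:  v_{0} + v_{1} = 2·v_{7} + v_{8}  →  sig = [2:1,2]
  P={1,2}:  v_{1} + v_{2} = 2·v_{3} + v_{8}  →  sig = [2:1,2]
  P={1,6}:  v_{1} + v_{6} = 2·v_{3} + v_{7}  →  sig = [2:1,2]
  P={1,4,5}:  v_{1} + v_{4} + v_{5} = v_{3}  →  sig = [3:1]
  P={3,7,8}:  v_{3} + v_{7} + v_{8} = v_{1}  →  sig = [3:1]
  P={4,5,7,8}:  v_{4} + v_{5} + v_{7} + v_{8} = 0  →  sig = [4:]
  P={3,4,5,7}:  v_{3} + v_{4} + v_{5} + v_{7} = v_{6}  →  sig = [4:1]
  P={3,4,5,8}:  v_{3} + v_{4} + v_{5} + v_{8} = v_{2}  →  sig = [4:1]

Signatures (|P|; sorted positive RHS coefficients), sorted:
    |P|=2: 9 collections, coeffs (), (1), (1), (1), (1,1,2), (1,1,2), (1,2), (1,2), (1,2)
    |P|=3: 2 collections, coeffs (1), (1)
    |P|=4: 3 collections, coeffs (), (1), (1)


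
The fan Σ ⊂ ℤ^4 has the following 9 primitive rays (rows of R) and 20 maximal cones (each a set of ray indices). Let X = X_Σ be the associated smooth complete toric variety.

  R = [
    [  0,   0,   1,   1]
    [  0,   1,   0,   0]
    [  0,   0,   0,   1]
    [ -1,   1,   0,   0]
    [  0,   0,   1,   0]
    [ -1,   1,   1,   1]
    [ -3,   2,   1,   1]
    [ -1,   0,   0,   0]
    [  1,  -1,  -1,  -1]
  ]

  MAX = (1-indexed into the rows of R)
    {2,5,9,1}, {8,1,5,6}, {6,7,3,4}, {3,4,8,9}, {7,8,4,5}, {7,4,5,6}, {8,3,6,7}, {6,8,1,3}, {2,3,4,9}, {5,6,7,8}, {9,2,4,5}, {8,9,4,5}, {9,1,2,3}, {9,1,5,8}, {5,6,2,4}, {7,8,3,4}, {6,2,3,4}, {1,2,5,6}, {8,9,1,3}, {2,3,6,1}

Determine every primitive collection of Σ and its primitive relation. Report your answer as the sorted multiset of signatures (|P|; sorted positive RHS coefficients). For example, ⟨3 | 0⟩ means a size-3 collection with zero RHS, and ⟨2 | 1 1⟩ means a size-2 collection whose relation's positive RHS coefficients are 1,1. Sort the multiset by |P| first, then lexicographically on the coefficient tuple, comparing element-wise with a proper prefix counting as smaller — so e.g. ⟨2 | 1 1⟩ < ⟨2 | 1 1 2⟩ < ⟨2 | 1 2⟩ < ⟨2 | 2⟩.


8 minimal non-faces of Δ(Σ) (on 9 rays):

  • {6,9}:  v_{6} + v_{9} = 0  ⟹  sig = ⟨2 | 0⟩
  • {1,4}:  v_{1} + v_{4} = v_{6}  ⟹  sig = ⟨2 | 1⟩
  • {2,8}:  v_{2} + v_{8} = v_{4}  ⟹  sig = ⟨2 | 1⟩
  • {3,5}:  v_{3} + v_{5} = v_{1}  ⟹  sig = ⟨2 | 1⟩
  • {7,9}:  v_{7} + v_{9} = v_{4} + v_{8}  ⟹  sig = ⟨2 | 1 1⟩
  • {1,7}:  v_{1} + v_{7} = 2·v_{6} + v_{8}  ⟹  sig = ⟨2 | 1 2⟩
  • {2,7}:  v_{2} + v_{7} = 2·v_{4} + v_{6}  ⟹  sig = ⟨2 | 1 2⟩
  • {4,6,8}:  v_{4} + v_{6} + v_{8} = v_{7}  ⟹  sig = ⟨3 | 1⟩

Sorted signature multiset PRS(X):
[⟨2 | 0⟩, ⟨2 | 1⟩, ⟨2 | 1⟩, ⟨2 | 1⟩, ⟨2 | 1 1⟩, ⟨2 | 1 2⟩, ⟨2 | 1 2⟩, ⟨3 | 1⟩]
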